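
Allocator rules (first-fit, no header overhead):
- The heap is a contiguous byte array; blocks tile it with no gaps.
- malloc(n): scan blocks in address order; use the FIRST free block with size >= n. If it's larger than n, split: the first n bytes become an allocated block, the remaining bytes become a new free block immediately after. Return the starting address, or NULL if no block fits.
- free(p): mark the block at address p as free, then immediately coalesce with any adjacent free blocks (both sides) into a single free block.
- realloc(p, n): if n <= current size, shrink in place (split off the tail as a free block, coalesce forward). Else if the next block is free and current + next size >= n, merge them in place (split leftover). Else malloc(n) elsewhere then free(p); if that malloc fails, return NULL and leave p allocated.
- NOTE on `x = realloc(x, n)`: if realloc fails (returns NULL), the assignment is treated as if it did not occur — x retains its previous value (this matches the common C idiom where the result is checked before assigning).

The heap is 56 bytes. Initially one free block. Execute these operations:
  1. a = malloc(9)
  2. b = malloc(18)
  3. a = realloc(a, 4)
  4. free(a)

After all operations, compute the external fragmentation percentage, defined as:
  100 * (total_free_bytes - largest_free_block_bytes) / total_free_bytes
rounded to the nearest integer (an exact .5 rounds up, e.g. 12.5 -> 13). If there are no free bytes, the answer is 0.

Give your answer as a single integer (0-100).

Op 1: a = malloc(9) -> a = 0; heap: [0-8 ALLOC][9-55 FREE]
Op 2: b = malloc(18) -> b = 9; heap: [0-8 ALLOC][9-26 ALLOC][27-55 FREE]
Op 3: a = realloc(a, 4) -> a = 0; heap: [0-3 ALLOC][4-8 FREE][9-26 ALLOC][27-55 FREE]
Op 4: free(a) -> (freed a); heap: [0-8 FREE][9-26 ALLOC][27-55 FREE]
Free blocks: [9 29] total_free=38 largest=29 -> 100*(38-29)/38 = 900/38 ≈ 23.684 -> rounds to 24

Answer: 24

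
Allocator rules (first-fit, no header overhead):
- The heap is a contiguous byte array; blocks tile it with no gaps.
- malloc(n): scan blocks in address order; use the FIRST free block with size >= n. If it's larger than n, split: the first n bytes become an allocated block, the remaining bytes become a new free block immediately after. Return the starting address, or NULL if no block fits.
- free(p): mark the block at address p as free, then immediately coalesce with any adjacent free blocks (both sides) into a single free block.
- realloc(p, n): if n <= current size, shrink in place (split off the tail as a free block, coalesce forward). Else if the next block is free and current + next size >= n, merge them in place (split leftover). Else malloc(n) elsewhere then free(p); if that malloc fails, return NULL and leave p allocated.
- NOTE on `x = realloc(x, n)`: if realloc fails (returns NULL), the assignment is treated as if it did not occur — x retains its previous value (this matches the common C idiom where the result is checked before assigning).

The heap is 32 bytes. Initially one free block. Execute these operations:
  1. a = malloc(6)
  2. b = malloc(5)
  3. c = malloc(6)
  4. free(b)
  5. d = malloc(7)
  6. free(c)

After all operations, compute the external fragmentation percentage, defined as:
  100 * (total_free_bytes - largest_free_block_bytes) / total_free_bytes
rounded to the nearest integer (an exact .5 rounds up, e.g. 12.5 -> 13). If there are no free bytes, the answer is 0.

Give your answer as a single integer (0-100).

Op 1: a = malloc(6) -> a = 0; heap: [0-5 ALLOC][6-31 FREE]
Op 2: b = malloc(5) -> b = 6; heap: [0-5 ALLOC][6-10 ALLOC][11-31 FREE]
Op 3: c = malloc(6) -> c = 11; heap: [0-5 ALLOC][6-10 ALLOC][11-16 ALLOC][17-31 FREE]
Op 4: free(b) -> (freed b); heap: [0-5 ALLOC][6-10 FREE][11-16 ALLOC][17-31 FREE]
Op 5: d = malloc(7) -> d = 17; heap: [0-5 ALLOC][6-10 FREE][11-16 ALLOC][17-23 ALLOC][24-31 FREE]
Op 6: free(c) -> (freed c); heap: [0-5 ALLOC][6-16 FREE][17-23 ALLOC][24-31 FREE]
Free blocks: [11 8] total_free=19 largest=11 -> 100*(19-11)/19 = 800/19 ≈ 42.105 -> rounds to 42

Answer: 42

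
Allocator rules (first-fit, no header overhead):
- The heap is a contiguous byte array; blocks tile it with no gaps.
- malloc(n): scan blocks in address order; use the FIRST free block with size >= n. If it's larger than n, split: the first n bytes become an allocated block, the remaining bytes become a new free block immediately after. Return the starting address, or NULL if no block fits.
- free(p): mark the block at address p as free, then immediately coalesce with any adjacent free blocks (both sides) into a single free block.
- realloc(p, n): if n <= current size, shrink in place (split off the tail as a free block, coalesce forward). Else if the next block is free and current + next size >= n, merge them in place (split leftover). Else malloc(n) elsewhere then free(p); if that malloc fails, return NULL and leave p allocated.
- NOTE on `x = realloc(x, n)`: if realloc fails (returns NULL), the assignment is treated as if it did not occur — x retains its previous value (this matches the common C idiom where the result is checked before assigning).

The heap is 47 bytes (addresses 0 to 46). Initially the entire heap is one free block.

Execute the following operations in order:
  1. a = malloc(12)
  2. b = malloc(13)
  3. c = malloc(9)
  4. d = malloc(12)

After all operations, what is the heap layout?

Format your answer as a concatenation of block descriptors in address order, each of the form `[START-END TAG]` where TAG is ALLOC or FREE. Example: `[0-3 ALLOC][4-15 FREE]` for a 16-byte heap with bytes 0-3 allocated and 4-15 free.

Op 1: a = malloc(12) -> a = 0; heap: [0-11 ALLOC][12-46 FREE]
Op 2: b = malloc(13) -> b = 12; heap: [0-11 ALLOC][12-24 ALLOC][25-46 FREE]
Op 3: c = malloc(9) -> c = 25; heap: [0-11 ALLOC][12-24 ALLOC][25-33 ALLOC][34-46 FREE]
Op 4: d = malloc(12) -> d = 34; heap: [0-11 ALLOC][12-24 ALLOC][25-33 ALLOC][34-45 ALLOC][46-46 FREE]

Answer: [0-11 ALLOC][12-24 ALLOC][25-33 ALLOC][34-45 ALLOC][46-46 FREE]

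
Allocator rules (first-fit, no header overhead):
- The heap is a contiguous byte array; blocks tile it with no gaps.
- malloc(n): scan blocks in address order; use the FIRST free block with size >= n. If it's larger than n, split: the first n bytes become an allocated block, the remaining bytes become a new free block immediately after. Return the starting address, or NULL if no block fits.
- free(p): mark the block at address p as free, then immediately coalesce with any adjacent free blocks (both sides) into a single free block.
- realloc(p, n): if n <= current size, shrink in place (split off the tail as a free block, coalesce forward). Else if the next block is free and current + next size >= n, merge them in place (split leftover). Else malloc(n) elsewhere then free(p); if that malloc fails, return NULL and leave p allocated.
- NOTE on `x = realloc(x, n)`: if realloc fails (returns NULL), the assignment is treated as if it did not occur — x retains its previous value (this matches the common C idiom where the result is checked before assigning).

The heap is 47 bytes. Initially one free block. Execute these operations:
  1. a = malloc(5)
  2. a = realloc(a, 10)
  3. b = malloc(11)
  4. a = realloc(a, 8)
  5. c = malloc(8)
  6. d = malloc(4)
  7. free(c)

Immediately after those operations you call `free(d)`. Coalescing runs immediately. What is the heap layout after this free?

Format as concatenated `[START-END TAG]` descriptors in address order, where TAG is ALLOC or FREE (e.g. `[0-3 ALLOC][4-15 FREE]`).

Op 1: a = malloc(5) -> a = 0; heap: [0-4 ALLOC][5-46 FREE]
Op 2: a = realloc(a, 10) -> a = 0; heap: [0-9 ALLOC][10-46 FREE]
Op 3: b = malloc(11) -> b = 10; heap: [0-9 ALLOC][10-20 ALLOC][21-46 FREE]
Op 4: a = realloc(a, 8) -> a = 0; heap: [0-7 ALLOC][8-9 FREE][10-20 ALLOC][21-46 FREE]
Op 5: c = malloc(8) -> c = 21; heap: [0-7 ALLOC][8-9 FREE][10-20 ALLOC][21-28 ALLOC][29-46 FREE]
Op 6: d = malloc(4) -> d = 29; heap: [0-7 ALLOC][8-9 FREE][10-20 ALLOC][21-28 ALLOC][29-32 ALLOC][33-46 FREE]
Op 7: free(c) -> (freed c); heap: [0-7 ALLOC][8-9 FREE][10-20 ALLOC][21-28 FREE][29-32 ALLOC][33-46 FREE]
free(d): d = 29 -> block [29-32 ALLOC]; mark free, coalesce with adjacent free neighbors -> [0-7 ALLOC][8-9 FREE][10-20 ALLOC][21-46 FREE]

Answer: [0-7 ALLOC][8-9 FREE][10-20 ALLOC][21-46 FREE]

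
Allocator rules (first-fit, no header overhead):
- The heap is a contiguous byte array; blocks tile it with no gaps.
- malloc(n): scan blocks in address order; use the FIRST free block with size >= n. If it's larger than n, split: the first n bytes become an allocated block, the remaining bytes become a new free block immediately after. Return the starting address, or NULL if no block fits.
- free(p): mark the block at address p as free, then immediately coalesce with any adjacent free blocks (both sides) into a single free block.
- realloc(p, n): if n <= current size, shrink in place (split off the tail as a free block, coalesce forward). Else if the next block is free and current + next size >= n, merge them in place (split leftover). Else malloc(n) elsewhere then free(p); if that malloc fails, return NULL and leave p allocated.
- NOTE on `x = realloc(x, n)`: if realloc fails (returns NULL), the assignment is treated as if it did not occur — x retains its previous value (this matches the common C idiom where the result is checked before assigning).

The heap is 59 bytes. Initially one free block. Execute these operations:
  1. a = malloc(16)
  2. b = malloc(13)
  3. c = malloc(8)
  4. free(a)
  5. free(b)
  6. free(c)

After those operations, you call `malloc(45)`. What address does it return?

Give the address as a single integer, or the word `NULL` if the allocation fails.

Answer: 0

Derivation:
Op 1: a = malloc(16) -> a = 0; heap: [0-15 ALLOC][16-58 FREE]
Op 2: b = malloc(13) -> b = 16; heap: [0-15 ALLOC][16-28 ALLOC][29-58 FREE]
Op 3: c = malloc(8) -> c = 29; heap: [0-15 ALLOC][16-28 ALLOC][29-36 ALLOC][37-58 FREE]
Op 4: free(a) -> (freed a); heap: [0-15 FREE][16-28 ALLOC][29-36 ALLOC][37-58 FREE]
Op 5: free(b) -> (freed b); heap: [0-28 FREE][29-36 ALLOC][37-58 FREE]
Op 6: free(c) -> (freed c); heap: [0-58 FREE]
malloc(45): first-fit scan over [0-58 FREE] -> 0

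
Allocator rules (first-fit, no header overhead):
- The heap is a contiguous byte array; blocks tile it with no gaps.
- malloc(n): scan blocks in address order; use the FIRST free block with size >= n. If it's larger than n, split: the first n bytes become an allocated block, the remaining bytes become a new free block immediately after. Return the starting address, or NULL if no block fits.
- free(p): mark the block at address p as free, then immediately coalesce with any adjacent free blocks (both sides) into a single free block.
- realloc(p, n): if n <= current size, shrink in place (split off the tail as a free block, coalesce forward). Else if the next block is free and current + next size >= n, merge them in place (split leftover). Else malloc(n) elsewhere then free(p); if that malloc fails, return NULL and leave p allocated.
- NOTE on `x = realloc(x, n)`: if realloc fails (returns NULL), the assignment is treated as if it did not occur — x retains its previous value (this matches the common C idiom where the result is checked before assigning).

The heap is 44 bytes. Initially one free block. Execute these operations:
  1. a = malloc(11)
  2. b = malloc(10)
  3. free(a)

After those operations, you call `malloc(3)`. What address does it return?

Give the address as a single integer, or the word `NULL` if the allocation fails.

Op 1: a = malloc(11) -> a = 0; heap: [0-10 ALLOC][11-43 FREE]
Op 2: b = malloc(10) -> b = 11; heap: [0-10 ALLOC][11-20 ALLOC][21-43 FREE]
Op 3: free(a) -> (freed a); heap: [0-10 FREE][11-20 ALLOC][21-43 FREE]
malloc(3): first-fit scan over [0-10 FREE][11-20 ALLOC][21-43 FREE] -> 0

Answer: 0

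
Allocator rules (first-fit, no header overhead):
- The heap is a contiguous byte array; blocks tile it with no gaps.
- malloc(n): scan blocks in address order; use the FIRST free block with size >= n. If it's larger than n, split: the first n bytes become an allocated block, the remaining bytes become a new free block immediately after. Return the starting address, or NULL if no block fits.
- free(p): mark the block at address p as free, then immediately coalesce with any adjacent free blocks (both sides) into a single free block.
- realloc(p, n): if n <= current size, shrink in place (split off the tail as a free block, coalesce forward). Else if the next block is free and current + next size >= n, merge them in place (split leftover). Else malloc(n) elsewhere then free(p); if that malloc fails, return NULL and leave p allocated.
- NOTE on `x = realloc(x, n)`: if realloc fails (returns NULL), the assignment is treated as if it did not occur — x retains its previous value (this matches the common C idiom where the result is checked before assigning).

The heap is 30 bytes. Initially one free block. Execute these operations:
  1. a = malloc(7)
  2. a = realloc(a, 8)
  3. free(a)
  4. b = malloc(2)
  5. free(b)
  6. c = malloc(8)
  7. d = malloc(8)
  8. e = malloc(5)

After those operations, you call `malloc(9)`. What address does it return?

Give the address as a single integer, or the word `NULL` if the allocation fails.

Op 1: a = malloc(7) -> a = 0; heap: [0-6 ALLOC][7-29 FREE]
Op 2: a = realloc(a, 8) -> a = 0; heap: [0-7 ALLOC][8-29 FREE]
Op 3: free(a) -> (freed a); heap: [0-29 FREE]
Op 4: b = malloc(2) -> b = 0; heap: [0-1 ALLOC][2-29 FREE]
Op 5: free(b) -> (freed b); heap: [0-29 FREE]
Op 6: c = malloc(8) -> c = 0; heap: [0-7 ALLOC][8-29 FREE]
Op 7: d = malloc(8) -> d = 8; heap: [0-7 ALLOC][8-15 ALLOC][16-29 FREE]
Op 8: e = malloc(5) -> e = 16; heap: [0-7 ALLOC][8-15 ALLOC][16-20 ALLOC][21-29 FREE]
malloc(9): first-fit scan over [0-7 ALLOC][8-15 ALLOC][16-20 ALLOC][21-29 FREE] -> 21

Answer: 21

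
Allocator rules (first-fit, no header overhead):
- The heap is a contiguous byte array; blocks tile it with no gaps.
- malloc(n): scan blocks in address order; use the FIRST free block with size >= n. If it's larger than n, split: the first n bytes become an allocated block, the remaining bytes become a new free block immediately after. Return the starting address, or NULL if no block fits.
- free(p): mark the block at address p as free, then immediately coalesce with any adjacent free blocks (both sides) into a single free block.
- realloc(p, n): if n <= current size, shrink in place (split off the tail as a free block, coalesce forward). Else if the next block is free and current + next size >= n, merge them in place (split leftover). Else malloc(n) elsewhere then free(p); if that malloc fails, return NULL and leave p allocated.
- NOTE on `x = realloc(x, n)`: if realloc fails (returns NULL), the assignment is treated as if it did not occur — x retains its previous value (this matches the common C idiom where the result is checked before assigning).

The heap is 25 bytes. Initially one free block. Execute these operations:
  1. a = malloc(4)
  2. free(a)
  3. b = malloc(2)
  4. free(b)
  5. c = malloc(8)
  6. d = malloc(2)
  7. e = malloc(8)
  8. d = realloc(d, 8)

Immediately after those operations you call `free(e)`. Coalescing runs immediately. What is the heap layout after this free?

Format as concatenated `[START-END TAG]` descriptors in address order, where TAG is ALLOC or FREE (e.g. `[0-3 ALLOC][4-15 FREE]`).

Answer: [0-7 ALLOC][8-9 ALLOC][10-24 FREE]

Derivation:
Op 1: a = malloc(4) -> a = 0; heap: [0-3 ALLOC][4-24 FREE]
Op 2: free(a) -> (freed a); heap: [0-24 FREE]
Op 3: b = malloc(2) -> b = 0; heap: [0-1 ALLOC][2-24 FREE]
Op 4: free(b) -> (freed b); heap: [0-24 FREE]
Op 5: c = malloc(8) -> c = 0; heap: [0-7 ALLOC][8-24 FREE]
Op 6: d = malloc(2) -> d = 8; heap: [0-7 ALLOC][8-9 ALLOC][10-24 FREE]
Op 7: e = malloc(8) -> e = 10; heap: [0-7 ALLOC][8-9 ALLOC][10-17 ALLOC][18-24 FREE]
Op 8: d = realloc(d, 8) -> NULL (d unchanged); heap: [0-7 ALLOC][8-9 ALLOC][10-17 ALLOC][18-24 FREE]
free(e): e = 10 -> block [10-17 ALLOC]; mark free, coalesce with adjacent free neighbors -> [0-7 ALLOC][8-9 ALLOC][10-24 FREE]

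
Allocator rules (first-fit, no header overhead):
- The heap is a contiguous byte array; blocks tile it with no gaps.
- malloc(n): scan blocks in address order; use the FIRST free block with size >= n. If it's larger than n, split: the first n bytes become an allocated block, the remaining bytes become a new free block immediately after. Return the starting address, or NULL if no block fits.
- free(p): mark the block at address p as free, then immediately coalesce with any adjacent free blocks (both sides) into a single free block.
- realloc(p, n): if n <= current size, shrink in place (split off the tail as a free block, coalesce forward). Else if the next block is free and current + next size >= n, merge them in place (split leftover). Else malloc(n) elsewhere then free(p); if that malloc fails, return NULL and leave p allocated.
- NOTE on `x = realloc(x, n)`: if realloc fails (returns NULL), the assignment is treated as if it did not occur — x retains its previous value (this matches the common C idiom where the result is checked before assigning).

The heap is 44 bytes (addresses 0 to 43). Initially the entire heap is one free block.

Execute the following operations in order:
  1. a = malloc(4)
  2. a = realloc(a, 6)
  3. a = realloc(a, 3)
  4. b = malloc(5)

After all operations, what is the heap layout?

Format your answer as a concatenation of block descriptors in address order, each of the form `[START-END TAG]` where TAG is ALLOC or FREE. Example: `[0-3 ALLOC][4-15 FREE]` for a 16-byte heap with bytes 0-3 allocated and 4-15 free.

Op 1: a = malloc(4) -> a = 0; heap: [0-3 ALLOC][4-43 FREE]
Op 2: a = realloc(a, 6) -> a = 0; heap: [0-5 ALLOC][6-43 FREE]
Op 3: a = realloc(a, 3) -> a = 0; heap: [0-2 ALLOC][3-43 FREE]
Op 4: b = malloc(5) -> b = 3; heap: [0-2 ALLOC][3-7 ALLOC][8-43 FREE]

Answer: [0-2 ALLOC][3-7 ALLOC][8-43 FREE]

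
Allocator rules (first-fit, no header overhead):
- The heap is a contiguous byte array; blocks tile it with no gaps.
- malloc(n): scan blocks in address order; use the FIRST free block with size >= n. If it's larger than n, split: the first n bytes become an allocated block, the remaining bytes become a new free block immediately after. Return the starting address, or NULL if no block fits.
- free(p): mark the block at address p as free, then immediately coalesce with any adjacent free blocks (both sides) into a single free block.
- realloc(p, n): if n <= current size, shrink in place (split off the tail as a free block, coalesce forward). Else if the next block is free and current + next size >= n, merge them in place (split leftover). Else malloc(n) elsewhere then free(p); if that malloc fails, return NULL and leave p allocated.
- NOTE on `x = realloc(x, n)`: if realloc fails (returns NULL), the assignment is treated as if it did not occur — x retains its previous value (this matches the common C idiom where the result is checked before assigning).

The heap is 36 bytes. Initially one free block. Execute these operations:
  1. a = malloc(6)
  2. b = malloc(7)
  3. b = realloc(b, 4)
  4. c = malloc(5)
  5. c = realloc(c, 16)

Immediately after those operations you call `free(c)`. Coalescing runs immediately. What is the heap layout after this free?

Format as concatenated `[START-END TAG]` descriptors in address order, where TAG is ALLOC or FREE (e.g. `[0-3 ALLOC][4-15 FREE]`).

Op 1: a = malloc(6) -> a = 0; heap: [0-5 ALLOC][6-35 FREE]
Op 2: b = malloc(7) -> b = 6; heap: [0-5 ALLOC][6-12 ALLOC][13-35 FREE]
Op 3: b = realloc(b, 4) -> b = 6; heap: [0-5 ALLOC][6-9 ALLOC][10-35 FREE]
Op 4: c = malloc(5) -> c = 10; heap: [0-5 ALLOC][6-9 ALLOC][10-14 ALLOC][15-35 FREE]
Op 5: c = realloc(c, 16) -> c = 10; heap: [0-5 ALLOC][6-9 ALLOC][10-25 ALLOC][26-35 FREE]
free(c): c = 10 -> block [10-25 ALLOC]; mark free, coalesce with adjacent free neighbors -> [0-5 ALLOC][6-9 ALLOC][10-35 FREE]

Answer: [0-5 ALLOC][6-9 ALLOC][10-35 FREE]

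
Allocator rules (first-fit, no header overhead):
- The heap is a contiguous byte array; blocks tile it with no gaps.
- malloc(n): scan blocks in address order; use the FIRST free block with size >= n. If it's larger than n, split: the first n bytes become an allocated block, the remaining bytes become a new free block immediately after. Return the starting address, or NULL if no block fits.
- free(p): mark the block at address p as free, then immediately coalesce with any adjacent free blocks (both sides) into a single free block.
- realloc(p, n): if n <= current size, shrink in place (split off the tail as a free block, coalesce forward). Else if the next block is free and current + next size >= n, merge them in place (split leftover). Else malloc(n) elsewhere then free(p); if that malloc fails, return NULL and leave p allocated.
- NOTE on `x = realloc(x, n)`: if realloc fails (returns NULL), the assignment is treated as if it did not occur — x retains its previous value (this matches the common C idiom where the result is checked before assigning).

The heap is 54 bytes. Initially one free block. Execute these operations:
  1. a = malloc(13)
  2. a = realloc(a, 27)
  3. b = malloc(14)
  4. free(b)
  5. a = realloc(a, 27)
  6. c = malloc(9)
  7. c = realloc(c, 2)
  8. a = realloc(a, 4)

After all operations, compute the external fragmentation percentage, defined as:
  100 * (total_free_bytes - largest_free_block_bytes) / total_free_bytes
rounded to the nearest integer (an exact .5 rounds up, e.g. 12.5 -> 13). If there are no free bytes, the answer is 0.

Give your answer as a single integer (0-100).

Answer: 48

Derivation:
Op 1: a = malloc(13) -> a = 0; heap: [0-12 ALLOC][13-53 FREE]
Op 2: a = realloc(a, 27) -> a = 0; heap: [0-26 ALLOC][27-53 FREE]
Op 3: b = malloc(14) -> b = 27; heap: [0-26 ALLOC][27-40 ALLOC][41-53 FREE]
Op 4: free(b) -> (freed b); heap: [0-26 ALLOC][27-53 FREE]
Op 5: a = realloc(a, 27) -> a = 0; heap: [0-26 ALLOC][27-53 FREE]
Op 6: c = malloc(9) -> c = 27; heap: [0-26 ALLOC][27-35 ALLOC][36-53 FREE]
Op 7: c = realloc(c, 2) -> c = 27; heap: [0-26 ALLOC][27-28 ALLOC][29-53 FREE]
Op 8: a = realloc(a, 4) -> a = 0; heap: [0-3 ALLOC][4-26 FREE][27-28 ALLOC][29-53 FREE]
Free blocks: [23 25] total_free=48 largest=25 -> 100*(48-25)/48 = 2300/48 ≈ 47.917 -> rounds to 48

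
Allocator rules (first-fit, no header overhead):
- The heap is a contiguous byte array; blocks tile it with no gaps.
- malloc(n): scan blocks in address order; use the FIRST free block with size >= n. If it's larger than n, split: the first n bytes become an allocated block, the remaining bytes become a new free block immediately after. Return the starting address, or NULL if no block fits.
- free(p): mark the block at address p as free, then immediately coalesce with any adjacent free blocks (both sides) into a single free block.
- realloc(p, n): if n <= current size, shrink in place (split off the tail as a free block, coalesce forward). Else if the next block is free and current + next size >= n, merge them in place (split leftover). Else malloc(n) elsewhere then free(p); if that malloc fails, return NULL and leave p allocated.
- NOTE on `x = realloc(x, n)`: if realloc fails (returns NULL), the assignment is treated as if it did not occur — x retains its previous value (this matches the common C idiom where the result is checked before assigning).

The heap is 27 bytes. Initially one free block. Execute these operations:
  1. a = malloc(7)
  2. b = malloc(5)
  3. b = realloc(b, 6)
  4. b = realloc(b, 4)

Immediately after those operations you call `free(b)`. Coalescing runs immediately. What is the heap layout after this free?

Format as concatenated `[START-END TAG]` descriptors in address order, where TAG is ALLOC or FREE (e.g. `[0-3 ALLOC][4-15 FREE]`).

Answer: [0-6 ALLOC][7-26 FREE]

Derivation:
Op 1: a = malloc(7) -> a = 0; heap: [0-6 ALLOC][7-26 FREE]
Op 2: b = malloc(5) -> b = 7; heap: [0-6 ALLOC][7-11 ALLOC][12-26 FREE]
Op 3: b = realloc(b, 6) -> b = 7; heap: [0-6 ALLOC][7-12 ALLOC][13-26 FREE]
Op 4: b = realloc(b, 4) -> b = 7; heap: [0-6 ALLOC][7-10 ALLOC][11-26 FREE]
free(b): b = 7 -> block [7-10 ALLOC]; mark free, coalesce with adjacent free neighbors -> [0-6 ALLOC][7-26 FREE]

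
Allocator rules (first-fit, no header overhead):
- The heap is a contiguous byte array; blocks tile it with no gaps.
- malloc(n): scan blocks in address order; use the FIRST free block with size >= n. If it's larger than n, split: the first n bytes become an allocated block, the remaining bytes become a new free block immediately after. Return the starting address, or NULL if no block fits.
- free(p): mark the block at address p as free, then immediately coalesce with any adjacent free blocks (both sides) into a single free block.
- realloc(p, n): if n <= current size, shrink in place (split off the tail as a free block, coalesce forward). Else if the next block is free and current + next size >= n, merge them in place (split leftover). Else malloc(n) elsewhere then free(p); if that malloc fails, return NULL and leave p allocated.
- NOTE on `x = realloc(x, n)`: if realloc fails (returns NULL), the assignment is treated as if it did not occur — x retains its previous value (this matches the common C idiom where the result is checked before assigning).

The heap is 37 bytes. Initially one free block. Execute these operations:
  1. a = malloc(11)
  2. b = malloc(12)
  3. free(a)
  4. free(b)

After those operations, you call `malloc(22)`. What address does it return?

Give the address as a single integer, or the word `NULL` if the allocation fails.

Op 1: a = malloc(11) -> a = 0; heap: [0-10 ALLOC][11-36 FREE]
Op 2: b = malloc(12) -> b = 11; heap: [0-10 ALLOC][11-22 ALLOC][23-36 FREE]
Op 3: free(a) -> (freed a); heap: [0-10 FREE][11-22 ALLOC][23-36 FREE]
Op 4: free(b) -> (freed b); heap: [0-36 FREE]
malloc(22): first-fit scan over [0-36 FREE] -> 0

Answer: 0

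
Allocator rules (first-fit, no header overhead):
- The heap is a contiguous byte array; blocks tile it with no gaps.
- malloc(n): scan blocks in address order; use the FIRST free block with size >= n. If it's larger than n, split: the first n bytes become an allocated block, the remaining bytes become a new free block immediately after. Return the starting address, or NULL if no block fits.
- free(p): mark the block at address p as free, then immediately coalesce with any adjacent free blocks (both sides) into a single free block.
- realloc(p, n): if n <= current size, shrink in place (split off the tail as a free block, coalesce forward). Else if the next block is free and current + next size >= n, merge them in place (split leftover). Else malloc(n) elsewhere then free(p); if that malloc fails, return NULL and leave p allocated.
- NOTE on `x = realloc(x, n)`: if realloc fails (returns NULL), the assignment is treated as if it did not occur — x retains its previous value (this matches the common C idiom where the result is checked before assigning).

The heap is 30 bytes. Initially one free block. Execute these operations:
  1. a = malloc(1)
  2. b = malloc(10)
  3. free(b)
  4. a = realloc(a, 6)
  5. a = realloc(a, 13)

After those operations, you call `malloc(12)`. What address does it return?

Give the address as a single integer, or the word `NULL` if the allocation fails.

Answer: 13

Derivation:
Op 1: a = malloc(1) -> a = 0; heap: [0-0 ALLOC][1-29 FREE]
Op 2: b = malloc(10) -> b = 1; heap: [0-0 ALLOC][1-10 ALLOC][11-29 FREE]
Op 3: free(b) -> (freed b); heap: [0-0 ALLOC][1-29 FREE]
Op 4: a = realloc(a, 6) -> a = 0; heap: [0-5 ALLOC][6-29 FREE]
Op 5: a = realloc(a, 13) -> a = 0; heap: [0-12 ALLOC][13-29 FREE]
malloc(12): first-fit scan over [0-12 ALLOC][13-29 FREE] -> 13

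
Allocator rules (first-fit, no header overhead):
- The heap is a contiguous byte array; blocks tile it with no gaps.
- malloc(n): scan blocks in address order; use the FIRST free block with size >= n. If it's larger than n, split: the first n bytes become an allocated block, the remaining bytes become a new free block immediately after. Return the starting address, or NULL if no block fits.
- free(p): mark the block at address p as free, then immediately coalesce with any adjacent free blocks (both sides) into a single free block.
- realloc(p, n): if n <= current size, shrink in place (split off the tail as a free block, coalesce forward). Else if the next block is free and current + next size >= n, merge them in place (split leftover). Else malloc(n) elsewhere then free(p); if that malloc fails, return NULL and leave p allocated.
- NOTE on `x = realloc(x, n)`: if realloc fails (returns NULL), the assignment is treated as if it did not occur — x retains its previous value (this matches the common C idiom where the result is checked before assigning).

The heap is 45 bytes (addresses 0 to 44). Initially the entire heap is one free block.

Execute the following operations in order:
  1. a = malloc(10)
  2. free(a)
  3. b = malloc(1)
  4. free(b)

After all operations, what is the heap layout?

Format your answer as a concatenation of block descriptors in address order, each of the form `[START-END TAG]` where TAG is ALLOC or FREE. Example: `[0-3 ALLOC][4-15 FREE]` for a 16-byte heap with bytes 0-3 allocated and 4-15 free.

Op 1: a = malloc(10) -> a = 0; heap: [0-9 ALLOC][10-44 FREE]
Op 2: free(a) -> (freed a); heap: [0-44 FREE]
Op 3: b = malloc(1) -> b = 0; heap: [0-0 ALLOC][1-44 FREE]
Op 4: free(b) -> (freed b); heap: [0-44 FREE]

Answer: [0-44 FREE]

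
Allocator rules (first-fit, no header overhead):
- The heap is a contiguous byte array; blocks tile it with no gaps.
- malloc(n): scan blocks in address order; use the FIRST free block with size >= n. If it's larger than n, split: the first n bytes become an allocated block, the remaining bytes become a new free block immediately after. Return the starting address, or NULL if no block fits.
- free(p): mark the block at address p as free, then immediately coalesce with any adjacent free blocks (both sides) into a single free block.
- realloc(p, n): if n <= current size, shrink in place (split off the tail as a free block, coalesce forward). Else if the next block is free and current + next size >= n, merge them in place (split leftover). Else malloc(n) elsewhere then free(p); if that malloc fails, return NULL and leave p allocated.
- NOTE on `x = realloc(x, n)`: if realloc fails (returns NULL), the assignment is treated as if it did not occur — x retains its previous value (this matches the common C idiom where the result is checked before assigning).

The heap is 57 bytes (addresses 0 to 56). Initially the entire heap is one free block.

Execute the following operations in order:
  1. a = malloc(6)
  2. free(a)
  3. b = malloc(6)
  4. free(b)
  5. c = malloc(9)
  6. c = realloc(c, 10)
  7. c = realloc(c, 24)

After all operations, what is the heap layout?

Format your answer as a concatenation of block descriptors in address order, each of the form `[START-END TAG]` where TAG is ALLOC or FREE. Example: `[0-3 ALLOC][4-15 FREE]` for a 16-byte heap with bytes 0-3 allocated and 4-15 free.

Answer: [0-23 ALLOC][24-56 FREE]

Derivation:
Op 1: a = malloc(6) -> a = 0; heap: [0-5 ALLOC][6-56 FREE]
Op 2: free(a) -> (freed a); heap: [0-56 FREE]
Op 3: b = malloc(6) -> b = 0; heap: [0-5 ALLOC][6-56 FREE]
Op 4: free(b) -> (freed b); heap: [0-56 FREE]
Op 5: c = malloc(9) -> c = 0; heap: [0-8 ALLOC][9-56 FREE]
Op 6: c = realloc(c, 10) -> c = 0; heap: [0-9 ALLOC][10-56 FREE]
Op 7: c = realloc(c, 24) -> c = 0; heap: [0-23 ALLOC][24-56 FREE]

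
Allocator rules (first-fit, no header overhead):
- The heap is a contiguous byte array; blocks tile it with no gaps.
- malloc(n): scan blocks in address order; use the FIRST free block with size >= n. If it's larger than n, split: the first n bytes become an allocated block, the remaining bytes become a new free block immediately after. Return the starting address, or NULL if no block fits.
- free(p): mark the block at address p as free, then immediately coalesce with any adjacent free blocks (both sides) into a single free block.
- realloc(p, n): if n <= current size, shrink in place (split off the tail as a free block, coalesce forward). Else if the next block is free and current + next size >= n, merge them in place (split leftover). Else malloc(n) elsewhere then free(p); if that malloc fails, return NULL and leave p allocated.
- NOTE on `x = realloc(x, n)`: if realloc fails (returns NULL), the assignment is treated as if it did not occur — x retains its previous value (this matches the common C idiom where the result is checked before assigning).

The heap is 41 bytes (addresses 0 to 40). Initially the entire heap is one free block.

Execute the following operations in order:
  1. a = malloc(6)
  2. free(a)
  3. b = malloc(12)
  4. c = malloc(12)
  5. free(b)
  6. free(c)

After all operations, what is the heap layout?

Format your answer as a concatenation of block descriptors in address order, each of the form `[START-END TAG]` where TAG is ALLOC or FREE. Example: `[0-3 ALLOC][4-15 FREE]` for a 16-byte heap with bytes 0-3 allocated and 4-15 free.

Op 1: a = malloc(6) -> a = 0; heap: [0-5 ALLOC][6-40 FREE]
Op 2: free(a) -> (freed a); heap: [0-40 FREE]
Op 3: b = malloc(12) -> b = 0; heap: [0-11 ALLOC][12-40 FREE]
Op 4: c = malloc(12) -> c = 12; heap: [0-11 ALLOC][12-23 ALLOC][24-40 FREE]
Op 5: free(b) -> (freed b); heap: [0-11 FREE][12-23 ALLOC][24-40 FREE]
Op 6: free(c) -> (freed c); heap: [0-40 FREE]

Answer: [0-40 FREE]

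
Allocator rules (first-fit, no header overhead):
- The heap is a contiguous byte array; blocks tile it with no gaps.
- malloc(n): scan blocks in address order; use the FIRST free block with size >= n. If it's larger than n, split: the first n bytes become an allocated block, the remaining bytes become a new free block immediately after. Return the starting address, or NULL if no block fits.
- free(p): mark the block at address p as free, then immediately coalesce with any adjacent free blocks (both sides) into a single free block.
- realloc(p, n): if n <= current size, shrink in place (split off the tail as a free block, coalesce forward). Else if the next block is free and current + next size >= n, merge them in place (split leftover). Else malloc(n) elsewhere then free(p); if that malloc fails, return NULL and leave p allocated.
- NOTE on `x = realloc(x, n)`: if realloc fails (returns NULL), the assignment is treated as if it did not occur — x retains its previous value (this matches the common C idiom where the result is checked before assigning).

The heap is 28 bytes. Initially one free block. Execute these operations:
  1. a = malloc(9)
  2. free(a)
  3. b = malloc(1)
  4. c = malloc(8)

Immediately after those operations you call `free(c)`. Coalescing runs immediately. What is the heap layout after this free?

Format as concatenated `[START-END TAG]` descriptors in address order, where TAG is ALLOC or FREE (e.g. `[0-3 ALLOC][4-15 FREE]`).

Op 1: a = malloc(9) -> a = 0; heap: [0-8 ALLOC][9-27 FREE]
Op 2: free(a) -> (freed a); heap: [0-27 FREE]
Op 3: b = malloc(1) -> b = 0; heap: [0-0 ALLOC][1-27 FREE]
Op 4: c = malloc(8) -> c = 1; heap: [0-0 ALLOC][1-8 ALLOC][9-27 FREE]
free(c): c = 1 -> block [1-8 ALLOC]; mark free, coalesce with adjacent free neighbors -> [0-0 ALLOC][1-27 FREE]

Answer: [0-0 ALLOC][1-27 FREE]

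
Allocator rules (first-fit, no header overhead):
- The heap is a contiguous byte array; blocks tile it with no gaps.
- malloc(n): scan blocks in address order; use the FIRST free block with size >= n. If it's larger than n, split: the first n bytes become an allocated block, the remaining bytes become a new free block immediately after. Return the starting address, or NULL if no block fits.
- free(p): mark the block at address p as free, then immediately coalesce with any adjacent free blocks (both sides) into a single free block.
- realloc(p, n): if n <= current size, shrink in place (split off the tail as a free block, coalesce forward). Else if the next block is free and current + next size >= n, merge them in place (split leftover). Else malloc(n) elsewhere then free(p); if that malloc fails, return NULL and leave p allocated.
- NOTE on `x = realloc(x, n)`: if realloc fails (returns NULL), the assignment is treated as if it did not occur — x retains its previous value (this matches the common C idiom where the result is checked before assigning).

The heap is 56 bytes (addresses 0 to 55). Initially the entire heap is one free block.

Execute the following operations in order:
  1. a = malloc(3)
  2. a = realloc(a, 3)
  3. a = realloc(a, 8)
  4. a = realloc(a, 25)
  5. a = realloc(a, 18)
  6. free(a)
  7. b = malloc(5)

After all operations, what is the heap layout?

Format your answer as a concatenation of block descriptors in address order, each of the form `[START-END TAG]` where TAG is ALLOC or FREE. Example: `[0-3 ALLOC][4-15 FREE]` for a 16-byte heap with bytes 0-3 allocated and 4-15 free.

Answer: [0-4 ALLOC][5-55 FREE]

Derivation:
Op 1: a = malloc(3) -> a = 0; heap: [0-2 ALLOC][3-55 FREE]
Op 2: a = realloc(a, 3) -> a = 0; heap: [0-2 ALLOC][3-55 FREE]
Op 3: a = realloc(a, 8) -> a = 0; heap: [0-7 ALLOC][8-55 FREE]
Op 4: a = realloc(a, 25) -> a = 0; heap: [0-24 ALLOC][25-55 FREE]
Op 5: a = realloc(a, 18) -> a = 0; heap: [0-17 ALLOC][18-55 FREE]
Op 6: free(a) -> (freed a); heap: [0-55 FREE]
Op 7: b = malloc(5) -> b = 0; heap: [0-4 ALLOC][5-55 FREE]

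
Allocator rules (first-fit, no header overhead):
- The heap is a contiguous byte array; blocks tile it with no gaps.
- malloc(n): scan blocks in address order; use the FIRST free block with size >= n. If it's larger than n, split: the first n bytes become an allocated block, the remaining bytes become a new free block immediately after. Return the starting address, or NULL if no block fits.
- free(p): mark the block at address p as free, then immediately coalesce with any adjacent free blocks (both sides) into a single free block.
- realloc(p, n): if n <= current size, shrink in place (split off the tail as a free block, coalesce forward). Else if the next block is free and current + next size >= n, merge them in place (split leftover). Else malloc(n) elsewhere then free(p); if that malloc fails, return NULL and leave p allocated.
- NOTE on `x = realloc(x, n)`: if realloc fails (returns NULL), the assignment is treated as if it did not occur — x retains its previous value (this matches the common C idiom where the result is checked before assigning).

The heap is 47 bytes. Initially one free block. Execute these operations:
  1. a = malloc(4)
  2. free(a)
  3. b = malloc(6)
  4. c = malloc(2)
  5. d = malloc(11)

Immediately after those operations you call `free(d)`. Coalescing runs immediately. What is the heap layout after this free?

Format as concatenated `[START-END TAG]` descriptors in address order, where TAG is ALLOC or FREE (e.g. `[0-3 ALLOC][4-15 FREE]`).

Answer: [0-5 ALLOC][6-7 ALLOC][8-46 FREE]

Derivation:
Op 1: a = malloc(4) -> a = 0; heap: [0-3 ALLOC][4-46 FREE]
Op 2: free(a) -> (freed a); heap: [0-46 FREE]
Op 3: b = malloc(6) -> b = 0; heap: [0-5 ALLOC][6-46 FREE]
Op 4: c = malloc(2) -> c = 6; heap: [0-5 ALLOC][6-7 ALLOC][8-46 FREE]
Op 5: d = malloc(11) -> d = 8; heap: [0-5 ALLOC][6-7 ALLOC][8-18 ALLOC][19-46 FREE]
free(d): d = 8 -> block [8-18 ALLOC]; mark free, coalesce with adjacent free neighbors -> [0-5 ALLOC][6-7 ALLOC][8-46 FREE]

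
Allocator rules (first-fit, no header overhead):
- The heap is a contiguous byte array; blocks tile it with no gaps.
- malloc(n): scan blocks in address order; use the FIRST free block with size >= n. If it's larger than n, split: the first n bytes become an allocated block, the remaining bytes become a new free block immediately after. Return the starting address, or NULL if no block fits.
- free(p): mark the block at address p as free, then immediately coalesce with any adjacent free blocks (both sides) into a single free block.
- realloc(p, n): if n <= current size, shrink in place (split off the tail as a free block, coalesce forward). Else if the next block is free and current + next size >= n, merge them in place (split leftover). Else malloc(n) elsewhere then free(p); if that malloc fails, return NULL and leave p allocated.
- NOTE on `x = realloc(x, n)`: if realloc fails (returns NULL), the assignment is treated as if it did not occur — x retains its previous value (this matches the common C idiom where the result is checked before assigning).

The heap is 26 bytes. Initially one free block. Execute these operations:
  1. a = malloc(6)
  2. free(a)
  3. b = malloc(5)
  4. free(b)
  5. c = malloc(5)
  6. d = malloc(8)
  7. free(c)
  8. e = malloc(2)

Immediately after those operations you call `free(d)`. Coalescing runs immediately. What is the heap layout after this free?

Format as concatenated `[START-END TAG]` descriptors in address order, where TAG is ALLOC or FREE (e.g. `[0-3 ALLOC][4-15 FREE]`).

Op 1: a = malloc(6) -> a = 0; heap: [0-5 ALLOC][6-25 FREE]
Op 2: free(a) -> (freed a); heap: [0-25 FREE]
Op 3: b = malloc(5) -> b = 0; heap: [0-4 ALLOC][5-25 FREE]
Op 4: free(b) -> (freed b); heap: [0-25 FREE]
Op 5: c = malloc(5) -> c = 0; heap: [0-4 ALLOC][5-25 FREE]
Op 6: d = malloc(8) -> d = 5; heap: [0-4 ALLOC][5-12 ALLOC][13-25 FREE]
Op 7: free(c) -> (freed c); heap: [0-4 FREE][5-12 ALLOC][13-25 FREE]
Op 8: e = malloc(2) -> e = 0; heap: [0-1 ALLOC][2-4 FREE][5-12 ALLOC][13-25 FREE]
free(d): d = 5 -> block [5-12 ALLOC]; mark free, coalesce with adjacent free neighbors -> [0-1 ALLOC][2-25 FREE]

Answer: [0-1 ALLOC][2-25 FREE]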